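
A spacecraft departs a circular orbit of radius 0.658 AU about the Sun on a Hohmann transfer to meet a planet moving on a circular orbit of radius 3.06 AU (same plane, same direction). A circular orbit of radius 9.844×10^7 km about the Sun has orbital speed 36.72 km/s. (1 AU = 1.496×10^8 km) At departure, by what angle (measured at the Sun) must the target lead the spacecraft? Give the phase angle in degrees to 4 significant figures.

φ = 94.77°

From the circular-orbit relation v² = μ/r at r = 9.844×10^7 km: μ = v²r = (36.72)² × 9.844×10^7 = 1.32732×10^11 km³/s².
In km: r₁ = 0.658 × 1.496×10^8 = 9.84368×10^7 km; r₂ = 3.06 × 1.496×10^8 = 4.57776×10^8 km.
Transfer-ellipse semi-major axis a_t = (r₁ + r₂)/2 = (9.84368×10^7 + 4.57776×10^8)/2 = 2.781064×10^8 km.
Transfer time t = π√(a_t³/μ) = 3.999×10^7 s.
The target's mean motion on its circular orbit is ω₂ = √(μ/r₂³) = 3.720×10^-8 rad/s.
Angle swept by the target during transfer: ω₂·t = 1.4876 rad = 85.23°.
The spacecraft traverses 180° on the transfer ellipse, so the target must lead by 180° − 85.23° = 94.77°.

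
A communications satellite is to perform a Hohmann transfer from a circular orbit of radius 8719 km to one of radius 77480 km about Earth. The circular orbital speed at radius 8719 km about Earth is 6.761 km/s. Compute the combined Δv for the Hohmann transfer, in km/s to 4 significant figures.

From the circular-orbit relation v² = μ/r at r = 8719 km: μ = v²r = (6.761)² × 8719 = 3.98555×10^5 km³/s².
Semi-major axis of the transfer orbit: a_t = (8719 + 77480)/2 = 43099.5 km.
At r₁ the circular-orbit speed is v₁ = √(μ/r₁) = 6.761 km/s.
Transfer-orbit speed at r₁ (vis-viva): v_p = √[μ(2/r₁ − 1/a_t)] = 9.065 km/s.
First burn Δv₁ = |v_p − v₁| = 2.304 km/s.
Circular speed at r₂: v₂ = √(μ/r₂) = 2.268 km/s.
Transfer-orbit speed at r₂: v_a = √[μ(2/r₂ − 1/a_t)] = 1.020 km/s.
Second burn Δv₂ = |v₂ − v_a| = 1.248 km/s.
Total Δv = Δv₁ + Δv₂ = 3.552 km/s.

Δv = 3.552 km/s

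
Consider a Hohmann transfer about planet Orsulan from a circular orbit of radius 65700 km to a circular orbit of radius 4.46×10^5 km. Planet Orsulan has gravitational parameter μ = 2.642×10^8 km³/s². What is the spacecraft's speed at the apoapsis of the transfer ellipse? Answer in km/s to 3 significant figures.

The Hohmann ellipse has a_t = (r₁ + r₂)/2 = 2.5585×10^5 km.
At apoapsis, r = 4.460×10^5 km.
From the vis-viva equation, v = √[μ(2/r − 1/a_t)] = 12.33 km/s.

v = 12.3 km/s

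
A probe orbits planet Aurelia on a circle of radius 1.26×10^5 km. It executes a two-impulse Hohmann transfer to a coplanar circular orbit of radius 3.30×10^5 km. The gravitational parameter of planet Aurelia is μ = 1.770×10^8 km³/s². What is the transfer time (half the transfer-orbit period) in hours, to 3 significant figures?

The Hohmann ellipse has a_t = (r₁ + r₂)/2 = 2.280×10^5 km.
Transfer time t = π√(a_t³/μ) = π√((2.280×10^5)³ / 1.770×10^8) = 25710 s.
Converting: 25710 s ÷ 3600 s/hour = 7.14 hours.

t = 7.14 hours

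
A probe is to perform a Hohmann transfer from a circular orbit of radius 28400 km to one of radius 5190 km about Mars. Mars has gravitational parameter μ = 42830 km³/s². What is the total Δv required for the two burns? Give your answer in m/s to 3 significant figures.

Δv = 1410 m/s

Semi-major axis of the transfer orbit: a_t = (28400 + 5190)/2 = 16795 km.
At r₁ the circular-orbit speed is v₁ = √(μ/r₁) = 1.22805 km/s.
Transfer-orbit speed at r₁ (vis-viva): v_a = √[μ(2/r₁ − 1/a_t)] = 0.682666 km/s.
First burn Δv₁ = |v_a − v₁| = 0.5454 km/s.
At r₂, v₂ = √(μ/r₂) = 2.8727 km/s.
Transfer-orbit speed at r₂: v_p = √[μ(2/r₂ − 1/a_t)] = 3.7356 km/s.
Second burn Δv₂ = |v₂ − v_p| = 0.8629 km/s.
Δv = Δv₁ + Δv₂ = 0.5454 + 0.8629 = 1.408 km/s.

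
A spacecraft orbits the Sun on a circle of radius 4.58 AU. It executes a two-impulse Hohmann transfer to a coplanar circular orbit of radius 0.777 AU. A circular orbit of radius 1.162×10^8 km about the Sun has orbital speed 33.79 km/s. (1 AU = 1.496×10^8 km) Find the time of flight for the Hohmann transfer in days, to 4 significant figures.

From the circular-orbit relation v² = μ/r at r = 1.162×10^8 km: μ = v²r = (33.79)² × 1.162×10^8 = 1.32673×10^11 km³/s².
In km: r₁ = 4.58 × 1.496×10^8 = 6.85168×10^8 km; r₂ = 0.777 × 1.496×10^8 = 1.162392×10^8 km.
Transfer-ellipse semi-major axis a_t = (r₁ + r₂)/2 = (6.85168×10^8 + 1.162392×10^8)/2 = 4.007036×10^8 km.
Transfer time t = π√(a_t³/μ) = π√((4.007036×10^8)³ / 1.32673×10^11) = 6.918×10^7 s.
Converting: 6.918×10^7 s ÷ 86400 s/day = 800.7 days.

t = 800.7 days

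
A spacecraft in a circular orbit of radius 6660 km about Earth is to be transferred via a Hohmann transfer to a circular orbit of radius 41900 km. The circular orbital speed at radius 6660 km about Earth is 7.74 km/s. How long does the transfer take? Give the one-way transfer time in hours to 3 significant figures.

From the circular-orbit relation v² = μ/r at r = 6660 km: μ = v²r = (7.74)² × 6660 = 3.98985×10^5 km³/s².
The Hohmann ellipse has a_t = (r₁ + r₂)/2 = 24280 km.
Half the transfer-orbit period gives t = π√(a_t³/μ) = 18820 s.
Converting: 18820 s ÷ 3600 s/hour = 5.23 hours.

t = 5.23 hours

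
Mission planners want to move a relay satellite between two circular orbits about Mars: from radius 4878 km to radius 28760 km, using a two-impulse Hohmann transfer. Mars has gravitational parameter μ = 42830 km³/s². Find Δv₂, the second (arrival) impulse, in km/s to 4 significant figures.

Δv₂ = 0.5631 km/s

The Hohmann ellipse has a_t = (r₁ + r₂)/2 = 16819 km.
On the circular orbit at r = 28760 km, v_c = √(μ/r) = 1.2203 km/s.
Transfer-orbit speed at the same r (vis-viva, a = a_t): v_t = √[μ(2/r − 1/a_t)] = 0.65720 km/s.
Δv₂ = |v_t − v_c| = |0.65720 − 1.2203| = 0.5631 km/s.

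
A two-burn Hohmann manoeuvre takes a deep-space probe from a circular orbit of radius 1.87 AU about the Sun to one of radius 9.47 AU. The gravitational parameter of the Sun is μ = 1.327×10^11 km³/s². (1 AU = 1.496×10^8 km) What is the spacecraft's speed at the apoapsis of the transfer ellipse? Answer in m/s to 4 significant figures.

In km: r₁ = 1.87 × 1.496×10^8 = 2.79752×10^8 km; r₂ = 9.47 × 1.496×10^8 = 1.416712×10^9 km.
The Hohmann ellipse has a_t = (r₁ + r₂)/2 = 8.48232×10^8 km.
The apoapsis of the transfer ellipse is at r = 1.416712×10^9 km.
From the vis-viva equation, v = √[μ(2/r − 1/a_t)] = 5.558 km/s.

v = 5558 m/s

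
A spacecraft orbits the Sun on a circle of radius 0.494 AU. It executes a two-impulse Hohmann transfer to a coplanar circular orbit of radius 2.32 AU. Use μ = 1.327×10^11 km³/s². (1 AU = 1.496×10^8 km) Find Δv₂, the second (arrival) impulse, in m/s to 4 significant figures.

In km: r₁ = 0.494 × 1.496×10^8 = 7.39024×10^7 km; r₂ = 2.32 × 1.496×10^8 = 3.47072×10^8 km.
The Hohmann ellipse has a_t = (r₁ + r₂)/2 = 2.104872×10^8 km.
Circular speed at r = 3.47072×10^8 km: v_c = √(μ/r) = 19.5536 km/s.
Transfer-orbit speed at the same r (vis-viva, a = a_t): v_t = √[μ(2/r − 1/a_t)] = 11.5862 km/s.
Δv₂ = |v_t − v_c| = |11.5862 − 19.5536| = 7.967 km/s.

Δv₂ = 7967 m/s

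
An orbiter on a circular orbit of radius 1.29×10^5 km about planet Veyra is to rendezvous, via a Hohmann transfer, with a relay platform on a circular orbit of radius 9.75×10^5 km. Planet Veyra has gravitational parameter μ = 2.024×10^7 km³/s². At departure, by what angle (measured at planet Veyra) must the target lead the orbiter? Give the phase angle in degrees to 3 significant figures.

Transfer-ellipse semi-major axis a_t = (r₁ + r₂)/2 = (1.290×10^5 + 9.750×10^5)/2 = 5.520×10^5 km.
The half-period of the transfer ellipse is t = π√(a_t³/μ) = 2.864×10^5 s.
The target's mean motion on its circular orbit is ω₂ = √(μ/r₂³) = 4.673×10^-6 rad/s.
Angle swept by the target during transfer: ω₂·t = 1.3383 rad = 76.68°.
Arrival is 180° from departure on the ellipse, so φ = 180° − 76.68° = 103°.

φ = 103°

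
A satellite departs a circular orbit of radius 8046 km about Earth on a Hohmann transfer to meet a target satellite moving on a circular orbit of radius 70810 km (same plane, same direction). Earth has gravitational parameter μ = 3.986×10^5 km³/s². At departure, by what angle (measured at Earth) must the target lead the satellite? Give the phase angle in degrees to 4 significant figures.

Transfer-ellipse semi-major axis a_t = (r₁ + r₂)/2 = (8046 + 70810)/2 = 39428 km.
The half-period of the transfer ellipse is t = π√(a_t³/μ) = 38957 s.
The target's mean motion on its circular orbit is ω₂ = √(μ/r₂³) = 3.3506×10^-5 rad/s.
Angle swept by the target during transfer: ω₂·t = 1.3053 rad = 74.79°.
The satellite traverses 180° on the transfer ellipse, so the target must lead by 180° − 74.79° = 105.2°.

φ = 105.2°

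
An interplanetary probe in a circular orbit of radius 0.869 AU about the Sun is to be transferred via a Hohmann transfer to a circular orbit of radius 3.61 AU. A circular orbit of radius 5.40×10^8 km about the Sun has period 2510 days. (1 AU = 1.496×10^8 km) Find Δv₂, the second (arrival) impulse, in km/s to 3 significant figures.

From Kepler's third law T² = 4π²r³/μ at r = 5.40×10^8 km, T = 2510 days = 2510 × 86400 s = 2.16864×10^8 s: μ = 4π²r³/T² = 1.32180×10^11 km³/s².
In km: r₁ = 0.869 × 1.496×10^8 = 1.300024×10^8 km; r₂ = 3.61 × 1.496×10^8 = 5.40056×10^8 km.
The Hohmann ellipse has a_t = (r₁ + r₂)/2 = 3.350292×10^8 km.
On the circular orbit at r = 5.40056×10^8 km, v_c = √(μ/r) = 15.6446 km/s.
Transfer-orbit speed at the same r (vis-viva, a = a_t): v_t = √[μ(2/r − 1/a_t)] = 9.74536 km/s.
Δv₂ = |v_t − v_c| = |9.74536 − 15.6446| = 5.899 km/s.

Δv₂ = 5.90 km/s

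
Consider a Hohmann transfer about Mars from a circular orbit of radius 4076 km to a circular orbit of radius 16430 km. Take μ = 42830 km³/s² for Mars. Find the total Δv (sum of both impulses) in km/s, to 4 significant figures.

Semi-major axis of the transfer orbit: a_t = (4076 + 16430)/2 = 10253 km.
At r₁ the circular-orbit speed is v₁ = √(μ/r₁) = 3.24158 km/s.
On the transfer ellipse at r₁, v² = μ(2/r − 1/a) gives v_p = √[μ(2/r₁ − 1/a_t)] = 4.10346 km/s.
First burn Δv₁ = |v_p − v₁| = 0.86188 km/s.
Circular speed at r₂: v₂ = √(μ/r₂) = 1.614564 km/s.
Transfer-orbit speed at r₂: v_a = √[μ(2/r₂ − 1/a_t)] = 1.017998 km/s.
Second burn Δv₂ = |v₂ − v_a| = 0.59657 km/s.
Total Δv = Δv₁ + Δv₂ = 1.458 km/s.

Δv = 1.458 km/s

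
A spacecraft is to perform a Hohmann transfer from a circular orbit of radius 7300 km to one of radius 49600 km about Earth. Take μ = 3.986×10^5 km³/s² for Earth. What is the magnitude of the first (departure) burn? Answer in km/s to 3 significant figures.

Δv₁ = 2.37 km/s

Transfer-ellipse semi-major axis a_t = (r₁ + r₂)/2 = (7300 + 49600)/2 = 28450 km.
On the circular orbit at r = 7300 km, v_c = √(μ/r) = 7.3894 km/s.
Transfer-orbit speed at the same r (vis-viva, a = a_t): v_t = √[μ(2/r − 1/a_t)] = 9.7568 km/s.
Δv₁ = |v_t − v_c| = |9.7568 − 7.3894| = 2.367 km/s.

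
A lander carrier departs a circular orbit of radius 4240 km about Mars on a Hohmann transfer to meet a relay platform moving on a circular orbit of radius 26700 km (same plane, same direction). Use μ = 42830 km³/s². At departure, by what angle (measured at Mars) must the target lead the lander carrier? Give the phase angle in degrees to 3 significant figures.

Transfer-ellipse semi-major axis a_t = (r₁ + r₂)/2 = (4240 + 26700)/2 = 15470 km.
Transfer time t = π√(a_t³/μ) = 29208.6 s.
Target angular speed ω₂ = √(μ/r₂³) = 4.74359×10^-5 rad/s.
Angle swept by the target during transfer: ω₂·t = 1.38554 rad = 79.39°.
Arrival is 180° from departure on the ellipse, so φ = 180° − 79.39° = 101°.

φ = 101°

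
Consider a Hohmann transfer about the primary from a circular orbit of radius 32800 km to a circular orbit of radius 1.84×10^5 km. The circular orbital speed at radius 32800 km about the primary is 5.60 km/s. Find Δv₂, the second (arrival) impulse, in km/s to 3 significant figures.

From the circular-orbit relation v² = μ/r at r = 32800 km: μ = v²r = (5.60)² × 32800 = 1.02861×10^6 km³/s².
Semi-major axis of the transfer orbit: a_t = (32800 + 1.840×10^5)/2 = 1.084×10^5 km.
Circular speed at r = 1.840×10^5 km: v_c = √(μ/r) = 2.3644 km/s.
Vis-viva on the transfer ellipse at r = 1.840×10^5 km gives v_t = √[μ(2/r − 1/a_t)] = 1.3006 km/s.
Δv₂ = |v_t − v_c| = |1.3006 − 2.3644| = 1.064 km/s.

Δv₂ = 1.06 km/s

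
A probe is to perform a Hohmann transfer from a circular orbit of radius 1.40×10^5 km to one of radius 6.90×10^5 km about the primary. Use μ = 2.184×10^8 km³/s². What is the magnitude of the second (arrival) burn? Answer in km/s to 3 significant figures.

The Hohmann ellipse has a_t = (r₁ + r₂)/2 = 4.150×10^5 km.
On the circular orbit at r = 6.900×10^5 km, v_c = √(μ/r) = 17.791 km/s.
Transfer-orbit speed at the same r (vis-viva, a = a_t): v_t = √[μ(2/r − 1/a_t)] = 10.333 km/s.
Δv₂ = |v_t − v_c| = |10.333 − 17.791| = 7.458 km/s.

Δv₂ = 7.46 km/s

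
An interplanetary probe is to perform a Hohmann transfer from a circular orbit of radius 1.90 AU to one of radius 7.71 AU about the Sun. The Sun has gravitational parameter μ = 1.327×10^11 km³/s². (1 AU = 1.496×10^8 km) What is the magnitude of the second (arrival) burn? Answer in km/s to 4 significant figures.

In km: r₁ = 1.90 × 1.496×10^8 = 2.8424×10^8 km; r₂ = 7.71 × 1.496×10^8 = 1.153416×10^9 km.
The Hohmann ellipse has a_t = (r₁ + r₂)/2 = 7.18828×10^8 km.
Circular speed at r = 1.153416×10^9 km: v_c = √(μ/r) = 10.726 km/s.
Transfer-orbit speed at the same r (vis-viva, a = a_t): v_t = √[μ(2/r − 1/a_t)] = 6.7449 km/s.
Δv₂ = |v_t − v_c| = |6.7449 − 10.726| = 3.981 km/s.

Δv₂ = 3.981 km/s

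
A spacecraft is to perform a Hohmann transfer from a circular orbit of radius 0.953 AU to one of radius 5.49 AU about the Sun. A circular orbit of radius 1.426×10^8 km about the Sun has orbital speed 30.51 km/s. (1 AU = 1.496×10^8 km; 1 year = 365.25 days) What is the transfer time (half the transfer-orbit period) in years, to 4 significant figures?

From the circular-orbit relation v² = μ/r at r = 1.426×10^8 km: μ = v²r = (30.51)² × 1.426×10^8 = 1.32741×10^11 km³/s².
In km: r₁ = 0.953 × 1.496×10^8 = 1.425688×10^8 km; r₂ = 5.49 × 1.496×10^8 = 8.21304×10^8 km.
The Hohmann ellipse has a_t = (r₁ + r₂)/2 = 4.819364×10^8 km.
Transfer time t = π√(a_t³/μ) = π√((4.819364×10^8)³ / 1.32741×10^11) = 9.123×10^7 s.
Converting: 9.123×10^7 s ÷ 3.15576×10^7 s/year (365.25 × 86400) = 2.891 years.

t = 2.891 years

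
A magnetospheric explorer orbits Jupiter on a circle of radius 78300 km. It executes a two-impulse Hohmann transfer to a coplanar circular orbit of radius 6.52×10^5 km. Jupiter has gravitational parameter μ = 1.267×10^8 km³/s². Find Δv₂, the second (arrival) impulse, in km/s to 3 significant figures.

Δv₂ = 7.48 km/s

Transfer-ellipse semi-major axis a_t = (r₁ + r₂)/2 = (78300 + 6.520×10^5)/2 = 3.6515×10^5 km.
On the circular orbit at r = 6.520×10^5 km, v_c = √(μ/r) = 13.94 km/s.
Vis-viva on the transfer ellipse at r = 6.520×10^5 km gives v_t = √[μ(2/r − 1/a_t)] = 6.455 km/s.
Δv₂ = |v_t − v_c| = |6.455 − 13.94| = 7.485 km/s.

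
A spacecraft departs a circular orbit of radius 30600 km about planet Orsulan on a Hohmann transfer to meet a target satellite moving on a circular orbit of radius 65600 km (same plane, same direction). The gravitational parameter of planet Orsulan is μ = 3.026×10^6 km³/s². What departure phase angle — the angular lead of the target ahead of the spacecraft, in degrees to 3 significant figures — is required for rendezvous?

Semi-major axis of the transfer orbit: a_t = (30600 + 65600)/2 = 48100 km.
Transfer time t = π√(a_t³/μ) = 19050 s.
Target angular speed ω₂ = √(μ/r₂³) = 1.035×10^-4 rad/s.
Angle swept by the target during transfer: ω₂·t = 1.972 rad = 113.0°.
Arrival is 180° from departure on the ellipse, so φ = 180° − 113.0° = 67.0°.

φ = 67.0°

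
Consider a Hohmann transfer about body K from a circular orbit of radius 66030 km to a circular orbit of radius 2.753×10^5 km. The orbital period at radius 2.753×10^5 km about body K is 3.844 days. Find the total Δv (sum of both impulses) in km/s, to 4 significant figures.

Δv = 4.841 km/s

From Kepler's third law T² = 4π²r³/μ at r = 2.753×10^5 km, T = 3.844 days = 3.844 × 86400 s = 3.321216×10^5 s: μ = 4π²r³/T² = 7.46765×10^6 km³/s².
The Hohmann ellipse has a_t = (r₁ + r₂)/2 = 1.70665×10^5 km.
Circular speed at r₁: v₁ = √(μ/r₁) = √(7.46765×10^6/66030) = 10.635 km/s.
On the transfer ellipse at r₁, vis-viva equation gives v_p = √[μ(2/r₁ − 1/a_t)] = 13.507 km/s.
First burn Δv₁ = |v_p − v₁| = 2.872 km/s.
At r₂, v₂ = √(μ/r₂) = 5.2082 km/s.
Transfer-orbit speed at r₂: v_a = √[μ(2/r₂ − 1/a_t)] = 3.2396 km/s.
Second burn Δv₂ = |v₂ − v_a| = 1.969 km/s.
Total Δv = Δv₁ + Δv₂ = 4.841 km/s.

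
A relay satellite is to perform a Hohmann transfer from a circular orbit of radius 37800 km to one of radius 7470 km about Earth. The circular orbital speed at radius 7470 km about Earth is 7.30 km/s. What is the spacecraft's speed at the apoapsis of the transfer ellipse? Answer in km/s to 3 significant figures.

From the circular-orbit relation v² = μ/r at r = 7470 km: μ = v²r = (7.30)² × 7470 = 3.98076×10^5 km³/s².
Semi-major axis of the transfer orbit: a_t = (37800 + 7470)/2 = 22635 km.
At apoapsis, r = 37800 km.
From the vis-viva equation, v = √[μ(2/r − 1/a_t)] = 1.864 km/s.

v = 1.86 km/s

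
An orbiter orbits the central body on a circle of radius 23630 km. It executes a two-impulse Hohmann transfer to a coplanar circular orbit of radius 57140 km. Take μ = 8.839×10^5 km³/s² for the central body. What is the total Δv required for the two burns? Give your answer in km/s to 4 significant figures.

Semi-major axis of the transfer orbit: a_t = (23630 + 57140)/2 = 40385 km.
At r₁ the circular-orbit speed is v₁ = √(μ/r₁) = 6.1160 km/s.
On the transfer ellipse at r₁, vis-viva equation gives v_p = √[μ(2/r₁ − 1/a_t)] = 7.2749 km/s.
First burn Δv₁ = |v_p − v₁| = 1.1589 km/s.
Circular speed at r₂: v₂ = √(μ/r₂) = 3.93307 km/s.
Transfer-orbit speed at r₂: v_a = √[μ(2/r₂ − 1/a_t)] = 3.00852 km/s.
Second burn Δv₂ = |v₂ − v_a| = 0.92455 km/s.
Δv = Δv₁ + Δv₂ = 1.1589 + 0.92455 = 2.083 km/s.

Δv = 2.083 km/s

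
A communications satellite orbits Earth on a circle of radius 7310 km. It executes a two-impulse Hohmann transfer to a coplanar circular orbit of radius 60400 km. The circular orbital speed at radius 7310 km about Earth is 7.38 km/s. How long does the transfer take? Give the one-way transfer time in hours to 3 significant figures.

From the circular-orbit relation v² = μ/r at r = 7310 km: μ = v²r = (7.38)² × 7310 = 3.98135×10^5 km³/s².
Semi-major axis of the transfer orbit: a_t = (7310 + 60400)/2 = 33855 km.
Transfer time t = π√(a_t³/μ) = π√((33855)³ / 3.98135×10^5) = 31015 s.
Converting: 31015 s ÷ 3600 s/hour = 8.62 hours.

t = 8.62 hours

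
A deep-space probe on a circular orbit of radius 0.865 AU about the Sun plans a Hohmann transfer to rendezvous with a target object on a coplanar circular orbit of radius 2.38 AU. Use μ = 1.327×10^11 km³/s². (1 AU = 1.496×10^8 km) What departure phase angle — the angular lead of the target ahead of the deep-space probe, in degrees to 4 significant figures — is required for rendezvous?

φ = 78.68°

In km: r₁ = 0.865 × 1.496×10^8 = 1.29404×10^8 km; r₂ = 2.38 × 1.496×10^8 = 3.56048×10^8 km.
Transfer-ellipse semi-major axis a_t = (r₁ + r₂)/2 = (1.29404×10^8 + 3.56048×10^8)/2 = 2.42726×10^8 km.
The half-period of the transfer ellipse is t = π√(a_t³/μ) = 3.2613×10^7 s.
Target angular speed ω₂ = √(μ/r₂³) = 5.4222×10^-8 rad/s.
Angle swept by the target during transfer: ω₂·t = 1.7683 rad = 101.32°.
Arrival is 180° from departure on the ellipse, so φ = 180° − 101.32° = 78.68°.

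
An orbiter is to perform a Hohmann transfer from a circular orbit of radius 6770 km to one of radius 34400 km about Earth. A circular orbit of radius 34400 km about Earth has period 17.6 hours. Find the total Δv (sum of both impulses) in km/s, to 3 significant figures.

From Kepler's third law T² = 4π²r³/μ at r = 34400 km, T = 17.6 hours = 17.6 × 3600 s = 63360 s: μ = 4π²r³/T² = 4.00318×10^5 km³/s².
Semi-major axis of the transfer orbit: a_t = (6770 + 34400)/2 = 20585 km.
Circular speed at r₁: v₁ = √(μ/r₁) = √(4.00318×10^5/6770) = 7.690 km/s.
On the transfer ellipse at r₁, vis-viva gives v_p = √[μ(2/r₁ − 1/a_t)] = 9.941 km/s.
First burn Δv₁ = |v_p − v₁| = 2.251 km/s.
Circular speed at r₂: v₂ = √(μ/r₂) = 3.411 km/s.
Transfer-orbit speed at r₂: v_a = √[μ(2/r₂ − 1/a_t)] = 1.956 km/s.
Second burn Δv₂ = |v₂ − v_a| = 1.455 km/s.
Δv = Δv₁ + Δv₂ = 2.251 + 1.455 = 3.706 km/s.

Δv = 3.71 km/s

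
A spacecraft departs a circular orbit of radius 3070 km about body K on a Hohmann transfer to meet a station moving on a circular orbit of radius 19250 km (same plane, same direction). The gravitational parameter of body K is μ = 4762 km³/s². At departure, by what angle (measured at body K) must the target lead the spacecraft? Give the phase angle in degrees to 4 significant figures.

φ = 100.5°

The Hohmann ellipse has a_t = (r₁ + r₂)/2 = 11160 km.
The half-period of the transfer ellipse is t = π√(a_t³/μ) = 53670 s.
The target's mean motion on its circular orbit is ω₂ = √(μ/r₂³) = 2.584×10^-5 rad/s.
Angle swept by the target during transfer: ω₂·t = 1.3868 rad = 79.46°.
Arrival is 180° from departure on the ellipse, so φ = 180° − 79.46° = 100.5°.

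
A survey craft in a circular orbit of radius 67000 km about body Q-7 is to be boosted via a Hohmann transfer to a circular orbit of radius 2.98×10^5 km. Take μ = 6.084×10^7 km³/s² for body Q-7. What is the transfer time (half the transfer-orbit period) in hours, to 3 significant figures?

t = 8.72 hours

Transfer-ellipse semi-major axis a_t = (r₁ + r₂)/2 = (67000 + 2.980×10^5)/2 = 1.825×10^5 km.
By Kepler's third law the transfer-orbit period is T = 2π√(a_t³/μ), so t = T/2 = 31400 s.
Converting: 31400 s ÷ 3600 s/hour = 8.72 hours.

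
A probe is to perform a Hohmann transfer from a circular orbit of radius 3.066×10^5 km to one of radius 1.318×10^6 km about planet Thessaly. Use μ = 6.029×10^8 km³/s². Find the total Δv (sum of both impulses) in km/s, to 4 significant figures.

The Hohmann ellipse has a_t = (r₁ + r₂)/2 = 8.123×10^5 km.
Circular speed at r₁: v₁ = √(μ/r₁) = √(6.029×10^8/3.066×10^5) = 44.344 km/s.
Transfer-orbit speed at r₁ (vis-viva equation): v_p = √[μ(2/r₁ − 1/a_t)] = 56.485 km/s.
First burn Δv₁ = |v_p − v₁| = 12.14 km/s.
At r₂, v₂ = √(μ/r₂) = 21.388 km/s.
Transfer-orbit speed at r₂: v_a = √[μ(2/r₂ − 1/a_t)] = 13.140 km/s.
Second burn Δv₂ = |v₂ − v_a| = 8.248 km/s.
Total Δv = Δv₁ + Δv₂ = 20.39 km/s.

Δv = 20.39 km/s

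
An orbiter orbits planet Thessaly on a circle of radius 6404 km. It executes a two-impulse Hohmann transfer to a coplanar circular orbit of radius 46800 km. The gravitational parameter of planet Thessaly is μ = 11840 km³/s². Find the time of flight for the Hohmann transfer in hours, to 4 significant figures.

Transfer-ellipse semi-major axis a_t = (r₁ + r₂)/2 = (6404 + 46800)/2 = 26602 km.
Transfer time t = π√(a_t³/μ) = π√((26602)³ / 11840) = 1.2527×10^5 s.
Converting: 1.2527×10^5 s ÷ 3600 s/hour = 34.80 hours.

t = 34.80 hours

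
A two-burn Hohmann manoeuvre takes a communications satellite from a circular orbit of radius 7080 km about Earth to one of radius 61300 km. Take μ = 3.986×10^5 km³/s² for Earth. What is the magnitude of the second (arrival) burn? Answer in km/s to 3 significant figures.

Transfer-ellipse semi-major axis a_t = (r₁ + r₂)/2 = (7080 + 61300)/2 = 34190 km.
Circular speed at r = 61300 km: v_c = √(μ/r) = 2.550 km/s.
Vis-viva on the transfer ellipse at r = 61300 km gives v_t = √[μ(2/r − 1/a_t)] = 1.160 km/s.
Δv₂ = |v_t − v_c| = |1.160 − 2.550| = 1.390 km/s.

Δv₂ = 1.39 km/s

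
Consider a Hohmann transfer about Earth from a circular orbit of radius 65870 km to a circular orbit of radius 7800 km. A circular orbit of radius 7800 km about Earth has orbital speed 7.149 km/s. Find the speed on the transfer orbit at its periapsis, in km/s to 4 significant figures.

From the circular-orbit relation v² = μ/r at r = 7800 km: μ = v²r = (7.149)² × 7800 = 3.98644×10^5 km³/s².
Semi-major axis of the transfer orbit: a_t = (65870 + 7800)/2 = 36835 km.
At periapsis, r = 7800 km.
Vis-viva: v = √[μ(2/r − 1/a_t)] = √[3.98644×10^5 × (2/7800 − 1/36835)] = 9.560 km/s.

v = 9.560 km/s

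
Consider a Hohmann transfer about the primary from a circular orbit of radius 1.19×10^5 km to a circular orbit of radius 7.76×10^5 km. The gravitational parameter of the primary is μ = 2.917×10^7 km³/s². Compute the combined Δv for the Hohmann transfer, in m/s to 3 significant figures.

Δv = 7930 m/s

Transfer-ellipse semi-major axis a_t = (r₁ + r₂)/2 = (1.190×10^5 + 7.760×10^5)/2 = 4.475×10^5 km.
Circular speed at r₁: v₁ = √(μ/r₁) = √(2.917×10^7/1.190×10^5) = 15.6565 km/s.
Transfer-orbit speed at r₁ (v² = μ(2/r − 1/a)): v_p = √[μ(2/r₁ − 1/a_t)] = 20.6172 km/s.
First burn Δv₁ = |v_p − v₁| = 4.961 km/s.
At r₂, v₂ = √(μ/r₂) = 6.131 km/s.
Transfer-orbit speed at r₂: v_a = √[μ(2/r₂ − 1/a_t)] = 3.162 km/s.
Second burn Δv₂ = |v₂ − v_a| = 2.969 km/s.
Δv = Δv₁ + Δv₂ = 4.961 + 2.969 = 7.930 km/s.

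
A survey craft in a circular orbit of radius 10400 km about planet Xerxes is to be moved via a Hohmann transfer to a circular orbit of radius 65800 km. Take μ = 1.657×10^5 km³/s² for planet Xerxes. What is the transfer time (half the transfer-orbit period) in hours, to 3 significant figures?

t = 15.9 hours

Semi-major axis of the transfer orbit: a_t = (10400 + 65800)/2 = 38100 km.
Transfer time t = π√(a_t³/μ) = π√((38100)³ / 1.657×10^5) = 57400 s.
Converting: 57400 s ÷ 3600 s/hour = 15.9 hours.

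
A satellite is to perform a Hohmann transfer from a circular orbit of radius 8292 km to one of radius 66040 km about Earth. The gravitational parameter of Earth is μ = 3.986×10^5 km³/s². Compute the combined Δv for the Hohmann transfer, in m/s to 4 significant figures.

Δv = 3605 m/s

Semi-major axis of the transfer orbit: a_t = (8292 + 66040)/2 = 37166 km.
At r₁ the circular-orbit speed is v₁ = √(μ/r₁) = 6.933 km/s.
Transfer-orbit speed at r₁ (v² = μ(2/r − 1/a)): v_p = √[μ(2/r₁ − 1/a_t)] = 9.242 km/s.
First burn Δv₁ = |v_p − v₁| = 2.309 km/s.
Circular speed at r₂: v₂ = √(μ/r₂) = 2.4568 km/s.
Transfer-orbit speed at r₂: v_a = √[μ(2/r₂ − 1/a_t)] = 1.1604 km/s.
Second burn Δv₂ = |v₂ − v_a| = 1.296 km/s.
Total Δv = Δv₁ + Δv₂ = 3.605 km/s.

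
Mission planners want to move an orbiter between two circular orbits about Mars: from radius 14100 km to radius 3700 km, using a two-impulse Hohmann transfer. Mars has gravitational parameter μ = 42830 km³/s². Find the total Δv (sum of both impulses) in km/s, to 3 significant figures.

Δv = 1.50 km/s

Transfer-ellipse semi-major axis a_t = (r₁ + r₂)/2 = (14100 + 3700)/2 = 8900 km.
Circular speed at r₁: v₁ = √(μ/r₁) = √(42830/14100) = 1.7429 km/s.
On the transfer ellipse at r₁, vis-viva gives v_a = √[μ(2/r₁ − 1/a_t)] = 1.1238 km/s.
First burn Δv₁ = |v_a − v₁| = 0.6191 km/s.
At r₂, v₂ = √(μ/r₂) = 3.4023 km/s.
Transfer-orbit speed at r₂: v_p = √[μ(2/r₂ − 1/a_t)] = 4.2824 km/s.
Second burn Δv₂ = |v₂ − v_p| = 0.8801 km/s.
Total Δv = Δv₁ + Δv₂ = 1.499 km/s.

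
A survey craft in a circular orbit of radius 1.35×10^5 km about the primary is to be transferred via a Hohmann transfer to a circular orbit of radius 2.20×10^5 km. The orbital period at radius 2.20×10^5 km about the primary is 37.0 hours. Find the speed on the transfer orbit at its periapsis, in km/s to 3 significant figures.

v = 14.7 km/s

From Kepler's third law T² = 4π²r³/μ at r = 2.20×10^5 km, T = 37.0 hours = 37.0 × 3600 s = 1.332×10^5 s: μ = 4π²r³/T² = 2.36930×10^7 km³/s².
The Hohmann ellipse has a_t = (r₁ + r₂)/2 = 1.775×10^5 km.
The periapsis of the transfer ellipse is at r = 1.350×10^5 km.
Vis-viva: v = √[μ(2/r − 1/a_t)] = √[2.36930×10^7 × (2/1.350×10^5 − 1/1.775×10^5)] = 14.75 km/s.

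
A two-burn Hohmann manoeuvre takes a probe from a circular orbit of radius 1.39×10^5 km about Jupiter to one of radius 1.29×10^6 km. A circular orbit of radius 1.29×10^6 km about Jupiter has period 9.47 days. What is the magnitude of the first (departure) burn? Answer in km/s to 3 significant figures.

Δv₁ = 10.4 km/s

From Kepler's third law T² = 4π²r³/μ at r = 1.29×10^6 km, T = 9.47 days = 9.47 × 86400 s = 8.18208×10^5 s: μ = 4π²r³/T² = 1.26591×10^8 km³/s².
The Hohmann ellipse has a_t = (r₁ + r₂)/2 = 7.145×10^5 km.
On the circular orbit at r = 1.390×10^5 km, v_c = √(μ/r) = 30.18 km/s.
Transfer-orbit speed at the same r (vis-viva, a = a_t): v_t = √[μ(2/r − 1/a_t)] = 40.55 km/s.
Δv₁ = |v_t − v_c| = |40.55 − 30.18| = 10.37 km/s.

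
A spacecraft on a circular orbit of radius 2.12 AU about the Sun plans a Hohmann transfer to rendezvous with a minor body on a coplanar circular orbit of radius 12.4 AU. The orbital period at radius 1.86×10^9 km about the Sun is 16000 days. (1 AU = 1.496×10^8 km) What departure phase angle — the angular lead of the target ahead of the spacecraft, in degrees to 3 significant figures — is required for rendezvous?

From Kepler's third law T² = 4π²r³/μ at r = 1.86×10^9 km, T = 16000 days = 16000 × 86400 s = 1.3824×10^9 s: μ = 4π²r³/T² = 1.32932×10^11 km³/s².
In km: r₁ = 2.12 × 1.496×10^8 = 3.17152×10^8 km; r₂ = 12.4 × 1.496×10^8 = 1.85504×10^9 km.
Semi-major axis of the transfer orbit: a_t = (3.17152×10^8 + 1.85504×10^9)/2 = 1.086096×10^9 km.
Transfer time t = π√(a_t³/μ) = 3.0842×10^8 s.
Target angular speed ω₂ = √(μ/r₂³) = 4.5634×10^-9 rad/s.
Angle swept by the target during transfer: ω₂·t = 1.4074 rad = 80.64°.
The spacecraft traverses 180° on the transfer ellipse, so the target must lead by 180° − 80.64° = 99.4°.

φ = 99.4°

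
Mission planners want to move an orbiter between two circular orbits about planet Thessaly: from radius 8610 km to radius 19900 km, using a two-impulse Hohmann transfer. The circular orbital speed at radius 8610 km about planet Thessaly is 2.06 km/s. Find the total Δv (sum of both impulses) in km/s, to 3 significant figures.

From the circular-orbit relation v² = μ/r at r = 8610 km: μ = v²r = (2.06)² × 8610 = 36537.4 km³/s².
Semi-major axis of the transfer orbit: a_t = (8610 + 19900)/2 = 14255 km.
Circular speed at r₁: v₁ = √(μ/r₁) = √(36537.4/8610) = 2.06000 km/s.
Transfer-orbit speed at r₁ (v² = μ(2/r − 1/a)): v_p = √[μ(2/r₁ − 1/a_t)] = 2.43394 km/s.
First burn Δv₁ = |v_p − v₁| = 0.37394 km/s.
At r₂, v₂ = √(μ/r₂) = 1.35501 km/s.
Transfer-orbit speed at r₂: v_a = √[μ(2/r₂ − 1/a_t)] = 1.05308 km/s.
Second burn Δv₂ = |v₂ − v_a| = 0.30193 km/s.
Total Δv = Δv₁ + Δv₂ = 0.6759 km/s.

Δv = 0.676 km/s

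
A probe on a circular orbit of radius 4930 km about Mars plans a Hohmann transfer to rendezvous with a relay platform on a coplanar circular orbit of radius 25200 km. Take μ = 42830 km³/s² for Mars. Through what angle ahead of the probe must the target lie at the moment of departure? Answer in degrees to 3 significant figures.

Transfer-ellipse semi-major axis a_t = (r₁ + r₂)/2 = (4930 + 25200)/2 = 15065 km.
Transfer time t = π√(a_t³/μ) = 28070 s.
The target's mean motion on its circular orbit is ω₂ = √(μ/r₂³) = 5.173×10^-5 rad/s.
Angle swept by the target during transfer: ω₂·t = 1.4521 rad = 83.20°.
Arrival is 180° from departure on the ellipse, so φ = 180° − 83.20° = 96.8°.

φ = 96.8°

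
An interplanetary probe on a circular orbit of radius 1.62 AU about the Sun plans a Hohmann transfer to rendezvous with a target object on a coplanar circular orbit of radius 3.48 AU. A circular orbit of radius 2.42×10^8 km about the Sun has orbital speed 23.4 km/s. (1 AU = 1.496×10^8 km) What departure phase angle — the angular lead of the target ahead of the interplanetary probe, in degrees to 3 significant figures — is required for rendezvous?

φ = 67.1°

From the circular-orbit relation v² = μ/r at r = 2.42×10^8 km: μ = v²r = (23.4)² × 2.42×10^8 = 1.32510×10^11 km³/s².
In km: r₁ = 1.62 × 1.496×10^8 = 2.42352×10^8 km; r₂ = 3.48 × 1.496×10^8 = 5.20608×10^8 km.
Semi-major axis of the transfer orbit: a_t = (2.42352×10^8 + 5.20608×10^8)/2 = 3.8148×10^8 km.
The half-period of the transfer ellipse is t = π√(a_t³/μ) = 6.4303×10^7 s.
Target angular speed ω₂ = √(μ/r₂³) = 3.0645×10^-8 rad/s.
Angle swept by the target during transfer: ω₂·t = 1.971 rad = 112.9°.
Arrival is 180° from departure on the ellipse, so φ = 180° − 112.9° = 67.1°.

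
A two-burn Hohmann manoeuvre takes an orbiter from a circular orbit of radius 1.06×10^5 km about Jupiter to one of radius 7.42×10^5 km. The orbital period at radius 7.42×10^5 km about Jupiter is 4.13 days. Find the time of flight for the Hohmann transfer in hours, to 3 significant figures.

t = 21.4 hours

From Kepler's third law T² = 4π²r³/μ at r = 7.42×10^5 km, T = 4.13 days = 4.13 × 86400 s = 3.56832×10^5 s: μ = 4π²r³/T² = 1.26661×10^8 km³/s².
The Hohmann ellipse has a_t = (r₁ + r₂)/2 = 4.240×10^5 km.
Half the transfer-orbit period gives t = π√(a_t³/μ) = 77070 s.
Converting: 77070 s ÷ 3600 s/hour = 21.4 hours.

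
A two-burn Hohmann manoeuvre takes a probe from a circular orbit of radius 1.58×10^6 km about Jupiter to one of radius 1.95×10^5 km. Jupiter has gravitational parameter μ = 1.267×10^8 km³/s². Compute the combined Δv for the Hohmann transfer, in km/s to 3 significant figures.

The Hohmann ellipse has a_t = (r₁ + r₂)/2 = 8.875×10^5 km.
Circular speed at r₁: v₁ = √(μ/r₁) = √(1.267×10^8/1.580×10^6) = 8.955 km/s.
On the transfer ellipse at r₁, vis-viva equation gives v_a = √[μ(2/r₁ − 1/a_t)] = 4.198 km/s.
First burn Δv₁ = |v_a − v₁| = 4.757 km/s.
At r₂, v₂ = √(μ/r₂) = 25.490 km/s.
Transfer-orbit speed at r₂: v_p = √[μ(2/r₂ − 1/a_t)] = 34.011 km/s.
Second burn Δv₂ = |v₂ − v_p| = 8.521 km/s.
Δv = Δv₁ + Δv₂ = 4.757 + 8.521 = 13.28 km/s.

Δv = 13.3 km/s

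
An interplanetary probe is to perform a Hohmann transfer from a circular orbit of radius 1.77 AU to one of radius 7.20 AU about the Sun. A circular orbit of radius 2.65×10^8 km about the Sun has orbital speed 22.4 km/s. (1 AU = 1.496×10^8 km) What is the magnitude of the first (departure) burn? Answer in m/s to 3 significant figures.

Δv₁ = 5980 m/s

From the circular-orbit relation v² = μ/r at r = 2.65×10^8 km: μ = v²r = (22.4)² × 2.65×10^8 = 1.32966×10^11 km³/s².
In km: r₁ = 1.77 × 1.496×10^8 = 2.64792×10^8 km; r₂ = 7.20 × 1.496×10^8 = 1.07712×10^9 km.
The Hohmann ellipse has a_t = (r₁ + r₂)/2 = 6.70956×10^8 km.
On the circular orbit at r = 2.64792×10^8 km, v_c = √(μ/r) = 22.4088 km/s.
Vis-viva on the transfer ellipse at r = 2.64792×10^8 km gives v_t = √[μ(2/r − 1/a_t)] = 28.3925 km/s.
Δv₁ = |v_t − v_c| = |28.3925 − 22.4088| = 5.984 km/s.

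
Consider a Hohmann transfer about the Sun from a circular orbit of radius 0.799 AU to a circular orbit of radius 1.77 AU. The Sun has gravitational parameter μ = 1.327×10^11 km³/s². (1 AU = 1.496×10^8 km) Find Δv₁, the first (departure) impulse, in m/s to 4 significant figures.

Δv₁ = 5793 m/s

In km: r₁ = 0.799 × 1.496×10^8 = 1.195304×10^8 km; r₂ = 1.77 × 1.496×10^8 = 2.64792×10^8 km.
Semi-major axis of the transfer orbit: a_t = (1.195304×10^8 + 2.64792×10^8)/2 = 1.921612×10^8 km.
Circular speed at r = 1.195304×10^8 km: v_c = √(μ/r) = 33.3193 km/s.
Transfer-orbit speed at the same r (vis-viva, a = a_t): v_t = √[μ(2/r − 1/a_t)] = 39.1125 km/s.
Δv₁ = |v_t − v_c| = |39.1125 − 33.3193| = 5.793 km/s.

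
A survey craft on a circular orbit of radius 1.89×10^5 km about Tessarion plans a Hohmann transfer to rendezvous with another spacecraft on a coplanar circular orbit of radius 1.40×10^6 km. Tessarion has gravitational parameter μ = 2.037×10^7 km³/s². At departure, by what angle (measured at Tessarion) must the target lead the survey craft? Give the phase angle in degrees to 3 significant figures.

Semi-major axis of the transfer orbit: a_t = (1.890×10^5 + 1.400×10^6)/2 = 7.945×10^5 km.
Transfer time t = π√(a_t³/μ) = 4.929×10^5 s.
Target angular speed ω₂ = √(μ/r₂³) = 2.725×10^-6 rad/s.
Angle swept by the target during transfer: ω₂·t = 1.343 rad = 76.95°.
Arrival is 180° from departure on the ellipse, so φ = 180° − 76.95° = 103°.

φ = 103°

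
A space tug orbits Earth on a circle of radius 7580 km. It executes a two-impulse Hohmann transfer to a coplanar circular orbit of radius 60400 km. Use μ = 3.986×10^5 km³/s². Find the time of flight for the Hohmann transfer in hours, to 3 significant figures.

t = 8.66 hours

The Hohmann ellipse has a_t = (r₁ + r₂)/2 = 33990 km.
Half the transfer-orbit period gives t = π√(a_t³/μ) = 31180 s.
Converting: 31180 s ÷ 3600 s/hour = 8.66 hours.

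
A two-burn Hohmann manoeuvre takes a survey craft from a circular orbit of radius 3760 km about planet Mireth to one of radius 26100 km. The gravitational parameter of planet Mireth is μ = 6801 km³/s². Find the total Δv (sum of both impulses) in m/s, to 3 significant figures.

Δv = 688 m/s

The Hohmann ellipse has a_t = (r₁ + r₂)/2 = 14930 km.
At r₁ the circular-orbit speed is v₁ = √(μ/r₁) = 1.3449 km/s.
Transfer-orbit speed at r₁ (v² = μ(2/r − 1/a)): v_p = √[μ(2/r₁ − 1/a_t)] = 1.7782 km/s.
First burn Δv₁ = |v_p − v₁| = 0.4333 km/s.
Circular speed at r₂: v₂ = √(μ/r₂) = 0.5105 km/s.
Transfer-orbit speed at r₂: v_a = √[μ(2/r₂ − 1/a_t)] = 0.2562 km/s.
Second burn Δv₂ = |v₂ − v_a| = 0.2543 km/s.
Total Δv = Δv₁ + Δv₂ = 0.6876 km/s.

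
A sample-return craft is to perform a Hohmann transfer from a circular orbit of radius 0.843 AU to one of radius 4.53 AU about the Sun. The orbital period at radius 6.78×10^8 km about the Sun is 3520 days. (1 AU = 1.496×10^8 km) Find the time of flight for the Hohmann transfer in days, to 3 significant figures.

From Kepler's third law T² = 4π²r³/μ at r = 6.78×10^8 km, T = 3520 days = 3520 × 86400 s = 3.04128×10^8 s: μ = 4π²r³/T² = 1.33026×10^11 km³/s².
In km: r₁ = 0.843 × 1.496×10^8 = 1.261128×10^8 km; r₂ = 4.53 × 1.496×10^8 = 6.77688×10^8 km.
Semi-major axis of the transfer orbit: a_t = (1.261128×10^8 + 6.77688×10^8)/2 = 4.019004×10^8 km.
By Kepler's third law the transfer-orbit period is T = 2π√(a_t³/μ), so t = T/2 = 6.940×10^7 s.
Converting: 6.940×10^7 s ÷ 86400 s/day = 803 days.

t = 803 days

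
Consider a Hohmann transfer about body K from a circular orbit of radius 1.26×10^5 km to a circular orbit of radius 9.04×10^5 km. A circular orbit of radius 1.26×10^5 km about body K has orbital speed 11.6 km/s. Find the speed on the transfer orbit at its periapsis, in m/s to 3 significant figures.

From the circular-orbit relation v² = μ/r at r = 1.26×10^5 km: μ = v²r = (11.6)² × 1.26×10^5 = 1.69546×10^7 km³/s².
Semi-major axis of the transfer orbit: a_t = (1.260×10^5 + 9.040×10^5)/2 = 5.150×10^5 km.
At periapsis, r = 1.260×10^5 km.
Vis-viva: v = √[μ(2/r − 1/a_t)] = √[1.69546×10^7 × (2/1.260×10^5 − 1/5.150×10^5)] = 15.37 km/s.

v = 15400 m/s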